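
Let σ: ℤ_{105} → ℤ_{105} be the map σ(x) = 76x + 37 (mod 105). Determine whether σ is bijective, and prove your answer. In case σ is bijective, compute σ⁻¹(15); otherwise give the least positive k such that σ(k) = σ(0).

If σ(x_1) = σ(x_2), then 76x_1 ≡ 76x_2 (mod 105). Because gcd(76, 105) = 1, we may cancel 76 to get x_1 ≡ x_2 (mod 105).
We now compute 76⁻¹ mod 105 explicitly. Euclid's algorithm: 105 = 1·76 + 29, 76 = 2·29 + 18, 29 = 1·18 + 11, 18 = 1·11 + 7, 11 = 1·7 + 4, 7 = 1·4 + 3, 4 = 1·3 + 1; back-substituting gives 1 = 76·76 − 55·105, so 76⁻¹ ≡ 76 (mod 105).
For any y ∈ ℤ_{105}, x = 76(y − 37) mod 105 satisfies σ(x) = 76·76(y − 37) + 37 ≡ y (since 76·76 ≡ 1 mod 105). So every y has a preimage.
Thus σ is bijective.
Since σ is bijective, we find σ⁻¹(15): we need 76x ≡ 15 − 37 ≡ 83 (mod 105). Using 76⁻¹ = 76: x ≡ 76·83 = 6308 = 60·105 + 8, so x = 8.
Check: σ(8) = 76·8 + 37 = 645 = 6·105 + 15 ≡ 15 (mod 105).

8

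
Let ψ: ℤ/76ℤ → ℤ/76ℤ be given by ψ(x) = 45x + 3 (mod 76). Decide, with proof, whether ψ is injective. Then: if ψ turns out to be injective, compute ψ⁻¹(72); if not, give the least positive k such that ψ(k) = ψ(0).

Suppose ψ(a) = ψ(b) in ℤ/76ℤ. Then 45a + 3 ≡ 45b + 3 (mod 76), so 45(a − b) ≡ 0 (mod 76).
Since gcd(45, 76) = 1, 45 is invertible modulo 76, thus a − b ≡ 0 (mod 76), i.e. a = b.
Therefore ψ is injective.
We now compute 45⁻¹ mod 76 explicitly. Euclid's algorithm: 76 = 1·45 + 31, 45 = 1·31 + 14, 31 = 2·14 + 3, 14 = 4·3 + 2, 3 = 1·2 + 1; back-substituting gives 1 = 49·45 − 29·76, so 45⁻¹ ≡ 49 (mod 76).
Since ψ is injective, we find ψ⁻¹(72): we need 45x ≡ 72 − 3 ≡ 69 (mod 76). Using 45⁻¹ = 49: x ≡ 49·69 = 3381 = 44·76 + 37, so x = 37.
Check: ψ(37) = 45·37 + 3 = 1668 = 21·76 + 72 ≡ 72 (mod 76).

37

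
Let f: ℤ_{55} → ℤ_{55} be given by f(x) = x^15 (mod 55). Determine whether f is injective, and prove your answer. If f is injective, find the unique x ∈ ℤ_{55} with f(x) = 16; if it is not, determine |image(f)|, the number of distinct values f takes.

f(2): Repeated squaring mod 55: 2^1 ≡ 2, 2^2 ≡ 2² = 4, 2^4 ≡ 4² = 16, 2^8 ≡ 16² = 256 ≡ 36. Since 15 = 8 + 4 + 2 + 1, 2^15 ≡ 36·16·4·2: 36·16 = 576 ≡ 26, then 26·4 = 104 ≡ 49, then 49·2 = 98 ≡ 43. So 2^15 ≡ 43 (mod 55).
f(7): Repeated squaring mod 55: 7^1 ≡ 7, 7^2 ≡ 7² = 49, 7^4 ≡ 49² = 2401 ≡ 36, 7^8 ≡ 36² = 1296 ≡ 31. Since 15 = 8 + 4 + 2 + 1, 7^15 ≡ 31·36·49·7: 31·36 = 1116 ≡ 16, then 16·49 = 784 ≡ 14, then 14·7 = 98 ≡ 43. So 7^15 ≡ 43 (mod 55).
So f(2) = f(7) = 43 while 2 ≠ 7, so f is not injective.
Since f is not injective, we determine |image(f)|. Computing x^15 mod 55 for each x (by repeated squaring, reducing mod 55 at every step), the values f(0), f(1), …, f(54) are: 0, 1, 43, 12, 34, 45, 21, 43, 32, 34, 10, 11, 23, 32, 34, 45, 1, 43, 32, 54, 45, 21, 33, 12, 54, 45, 1, 23, 32, 54, 10, 1, 43, 22, 34, 10, 1, 23, 12, 54, 10, 21, 23, 32, 44, 45, 21, 23, 12, 34, 10, 21, 43, 12, 54.
The distinct values are {0, 1, 10, 11, 12, 21, 22, 23, 32, 33, 34, 43, 44, 45, 54}; there are 15 of them.

15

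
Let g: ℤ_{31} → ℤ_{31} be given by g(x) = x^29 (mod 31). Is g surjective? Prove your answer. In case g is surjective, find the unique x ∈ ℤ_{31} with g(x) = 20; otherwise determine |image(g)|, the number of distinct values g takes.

14

Since 31 is prime, the nonzero elements of ℤ_{31} form a cyclic group of order 30.
As gcd(29, 30) = 1, raising to the 29th power is a bijection on this group: if u^29 ≡ v^29 then (uv^{−1})^29 = 1, and the only element of order dividing gcd(29, 30) = 1 is 1, so u = v.
With g(0) = 0 this makes g injective on all of ℤ_{31}, hence bijective (finite equal-size domain and codomain). In particular g is surjective.
Since g is surjective, we find the preimage of 20. The inverse of x ↦ x^29 on (ℤ_{31})^× is x ↦ x^29, because 29·29 = 841 = 28·30 + 1 ≡ 1 (mod 30) and x^{30} = 1 for x ≠ 0 (Fermat). So g⁻¹(20) = 20^29 mod 31.
Repeated squaring mod 31: 20^1 ≡ 20, 20^2 ≡ 20² = 400 ≡ 28, 20^4 ≡ 28² = 784 ≡ 9, 20^8 ≡ 9² = 81 ≡ 19, 20^16 ≡ 19² = 361 ≡ 20. Since 29 = 16 + 8 + 4 + 1, 20^29 ≡ 20·19·9·20: 20·19 = 380 ≡ 8, then 8·9 = 72 ≡ 10, then 10·20 = 200 ≡ 14. So 20^29 ≡ 14 (mod 31).
Hence g⁻¹(20) = 14.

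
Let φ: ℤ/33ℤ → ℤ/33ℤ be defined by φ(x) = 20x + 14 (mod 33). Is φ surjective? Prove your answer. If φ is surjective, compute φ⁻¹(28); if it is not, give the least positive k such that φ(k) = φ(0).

4

Since gcd(20, 33) = 1, 20 is invertible modulo 33. Euclid's algorithm: 33 = 1·20 + 13, 20 = 1·13 + 7, 13 = 1·7 + 6, 7 = 1·6 + 1; back-substituting gives 1 = 5·20 − 3·33, so 20⁻¹ ≡ 5 (mod 33).
Then y ↦ 5(y − 14) is a two-sided inverse to φ, so every y ∈ ℤ/33ℤ has a preimage.
Thus φ is surjective.
Since φ is surjective, we find φ⁻¹(28): we need 20x ≡ 28 − 14 ≡ 14 (mod 33). Using 20⁻¹ = 5: x ≡ 5·14 = 70 = 2·33 + 4, so x = 4.
Check: φ(4) = 20·4 + 14 = 94 = 2·33 + 28 ≡ 28 (mod 33).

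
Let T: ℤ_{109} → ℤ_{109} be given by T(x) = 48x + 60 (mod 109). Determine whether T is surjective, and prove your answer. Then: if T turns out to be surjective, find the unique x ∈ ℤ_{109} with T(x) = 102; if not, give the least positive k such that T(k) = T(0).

69

Recall: T is surjective if every y in the codomain equals T(x) for some x in the domain.
Since gcd(48, 109) = 1, 48 is invertible modulo 109. Euclid's algorithm: 109 = 2·48 + 13, 48 = 3·13 + 9, 13 = 1·9 + 4, 9 = 2·4 + 1; back-substituting gives 1 = 25·48 − 11·109, so 48⁻¹ ≡ 25 (mod 109).
For any y ∈ ℤ_{109}, x = 25(y − 60) mod 109 satisfies T(x) = 48·25(y − 60) + 60 ≡ y (since 48·25 ≡ 1 mod 109). So every y has a preimage.
Hence T is surjective.
Since T is surjective, we compute T⁻¹(102): solve 48x + 60 ≡ 102 (mod 109), i.e. 48x ≡ 42 (mod 109).
Multiplying by 48⁻¹ = 25 gives x ≡ 25·42 = 1050 = 9·109 + 69 ≡ 69 (mod 109).
Check: T(69) = 48·69 + 60 = 3372 = 30·109 + 102 ≡ 102 (mod 109).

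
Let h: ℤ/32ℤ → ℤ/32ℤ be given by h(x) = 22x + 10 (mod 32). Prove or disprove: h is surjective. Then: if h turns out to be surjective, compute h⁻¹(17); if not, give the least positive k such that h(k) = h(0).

16

Since gcd(22, 32) = 2, we have 22x ≡ 0 (mod 2) for all x, so h(x) ≡ 0 (mod 2).
But 1 ≢ 0 (mod 2), so 1 ∈ ℤ/32ℤ has no preimage. So h is not surjective.
Since h is not surjective, we find the least positive k with h(k) = h(0): this means 22k ≡ 0 (mod 32), i.e. 32 ∣ 22k. Since gcd(22, 32) = 2, dividing through by 2 this holds exactly when 16 ∣ 11k, and as gcd(11, 16) = 1, exactly when 16 ∣ k.
The smallest positive such k is 16.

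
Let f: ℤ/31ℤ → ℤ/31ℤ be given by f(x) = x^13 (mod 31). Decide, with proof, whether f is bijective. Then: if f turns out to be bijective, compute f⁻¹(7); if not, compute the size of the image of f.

28

Since 31 is prime, the nonzero elements of ℤ/31ℤ form a cyclic group of order 30.
As gcd(13, 30) = 1, raising to the 13th power is a bijection on this group: if s^13 ≡ t^13 then (st^{−1})^13 = 1, and the only element of order dividing gcd(13, 30) = 1 is 1, so s = t.
With f(0) = 0 this makes f injective on all of ℤ/31ℤ, hence bijective (finite equal-size domain and codomain). In particular f is bijective.
Since f is bijective, we find the preimage of 7. The inverse of x ↦ x^13 on (ℤ/31ℤ)^× is x ↦ x^7, because 13·7 = 91 = 3·30 + 1 ≡ 1 (mod 30) and x^{30} = 1 for x ≠ 0 (Fermat). So f⁻¹(7) = 7^7 mod 31.
Repeated squaring mod 31: 7^1 ≡ 7, 7^2 ≡ 7² = 49 ≡ 18, 7^4 ≡ 18² = 324 ≡ 14. Since 7 = 4 + 2 + 1, 7^7 ≡ 14·18·7: 14·18 = 252 ≡ 4, then 4·7 = 28. So 7^7 ≡ 28 (mod 31).
Hence f⁻¹(7) = 28.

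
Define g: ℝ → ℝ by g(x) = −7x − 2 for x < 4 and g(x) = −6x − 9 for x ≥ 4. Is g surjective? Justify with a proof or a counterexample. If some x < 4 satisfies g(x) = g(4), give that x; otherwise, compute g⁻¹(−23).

3

Both pieces are strictly decreasing (slopes −7 and −6), so each is injective on its own interval.
The left piece maps (−∞, 4) onto (−30, ∞); the right piece maps [4, ∞) onto (−∞, −33].
The union (−30, ∞) ∪ (−∞, −33] omits the interval between −30 and −33; in particular −30 has no preimage. So g is not surjective.
Because the two images are disjoint, no x < 4 has g(x) = g(4), so we compute g⁻¹(−23): −23 lies in (−30, ∞), so solve −7x − 2 = −23: x = (−23 + 2)/(−7) = 3.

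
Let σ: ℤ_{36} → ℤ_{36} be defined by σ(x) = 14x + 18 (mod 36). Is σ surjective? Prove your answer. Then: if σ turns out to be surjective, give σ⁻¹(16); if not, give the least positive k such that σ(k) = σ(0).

18

Since gcd(14, 36) = 2, we have 14x ≡ 0 (mod 2) for all x, so σ(x) ≡ 0 (mod 2).
But 1 ≢ 0 (mod 2), so 1 ∈ ℤ_{36} has no preimage. Therefore σ is not surjective.
Since σ is not surjective, we find the least positive k with σ(k) = σ(0): this means 14k ≡ 0 (mod 36), i.e. 36 ∣ 14k. Since gcd(14, 36) = 2, dividing through by 2 this holds exactly when 18 ∣ 7k, and as gcd(7, 18) = 1, exactly when 18 ∣ k.
The smallest positive such k is 18.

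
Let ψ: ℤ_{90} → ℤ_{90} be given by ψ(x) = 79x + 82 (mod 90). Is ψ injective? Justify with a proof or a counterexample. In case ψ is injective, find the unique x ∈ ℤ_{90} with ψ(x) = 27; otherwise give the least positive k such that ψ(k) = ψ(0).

By definition, ψ is injective when ψ(u) = ψ(v) forces u = v.
Suppose ψ(u) = ψ(v) in ℤ_{90}. Then 79u + 82 ≡ 79v + 82 (mod 90), hence 79(u − v) ≡ 0 (mod 90).
Since gcd(79, 90) = 1, 79 is invertible modulo 90, so u − v ≡ 0 (mod 90), i.e. u = v.
Therefore ψ is injective.
We now compute 79⁻¹ mod 90 explicitly. Euclid's algorithm: 90 = 1·79 + 11, 79 = 7·11 + 2, 11 = 5·2 + 1; back-substituting gives 1 = 49·79 − 43·90, so 79⁻¹ ≡ 49 (mod 90).
Since ψ is injective, we find ψ⁻¹(27): we need 79x ≡ 27 − 82 ≡ 35 (mod 90). Using 79⁻¹ = 49: x ≡ 49·35 = 1715 = 19·90 + 5, so x = 5.
Check: ψ(5) = 79·5 + 82 = 477 = 5·90 + 27 ≡ 27 (mod 90).

5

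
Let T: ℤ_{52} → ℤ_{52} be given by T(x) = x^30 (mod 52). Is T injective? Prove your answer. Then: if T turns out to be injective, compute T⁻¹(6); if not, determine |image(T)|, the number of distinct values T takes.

6

T(1) = 1^30 = 1.
T(3): Repeated squaring mod 52: 3^1 ≡ 3, 3^2 ≡ 3² = 9, 3^4 ≡ 9² = 81 ≡ 29, 3^8 ≡ 29² = 841 ≡ 9, 3^16 ≡ 9² = 81 ≡ 29. Since 30 = 16 + 8 + 4 + 2, 3^30 ≡ 29·9·29·9: 29·9 = 261 ≡ 1, then 1·29 = 29, then 29·9 = 261 ≡ 1. So 3^30 ≡ 1 (mod 52).
So T(1) = T(3) = 1 while 1 ≠ 3, thus T is not injective.
Since T is not injective, we determine |image(T)|. Computing x^30 mod 52 for each x (by repeated squaring, reducing mod 52 at every step), the values T(0), T(1), …, T(51) are: 0, 1, 12, 1, 40, 25, 12, 25, 12, 1, 40, 25, 40, 13, 40, 25, 40, 1, 12, 25, 12, 25, 40, 1, 12, 1, 0, 1, 12, 1, 40, 25, 12, 25, 12, 1, 40, 25, 40, 13, 40, 25, 40, 1, 12, 25, 12, 25, 40, 1, 12, 1.
The distinct values are {0, 1, 12, 13, 25, 40}; there are 6 of them.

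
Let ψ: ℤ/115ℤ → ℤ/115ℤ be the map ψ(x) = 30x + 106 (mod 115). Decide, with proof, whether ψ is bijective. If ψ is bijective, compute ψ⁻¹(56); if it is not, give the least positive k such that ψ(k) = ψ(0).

23

We have gcd(30, 115) = 5 > 1. Taking x_1 = 0 and x_2 = 23: ψ(0) = 106 and ψ(23) = 30·23 + 106 = 796 ≡ 106 (mod 115).
So ψ(0) = ψ(23) while 0 ≠ 23, thus ψ is not injective, hence not bijective.
Since ψ is not bijective, we find the least positive k with ψ(k) = ψ(0): this means 30k ≡ 0 (mod 115), i.e. 115 ∣ 30k. Since gcd(30, 115) = 5, dividing through by 5 this holds exactly when 23 ∣ 6k, and as gcd(6, 23) = 1, exactly when 23 ∣ k.
The smallest positive such k is 23.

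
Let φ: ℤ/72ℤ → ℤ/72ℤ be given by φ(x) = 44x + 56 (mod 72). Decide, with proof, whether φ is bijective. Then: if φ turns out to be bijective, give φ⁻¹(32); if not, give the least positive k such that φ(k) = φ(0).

18

Recall that φ is injective when φ(x_1) = φ(x_2) forces x_1 = x_2.
We have gcd(44, 72) = 4 > 1. Taking x_1 = 0 and x_2 = 18: φ(0) = 56 and φ(18) = 44·18 + 56 = 848 ≡ 56 (mod 72).
So φ(0) = φ(18) while 0 ≠ 18, thus φ is not injective, hence not bijective.
Since φ is not bijective, we find the least positive k with φ(k) = φ(0): this means 44k ≡ 0 (mod 72), i.e. 72 ∣ 44k. Since gcd(44, 72) = 4, dividing through by 4 this holds exactly when 18 ∣ 11k, and as gcd(11, 18) = 1, exactly when 18 ∣ k.
The smallest positive such k is 18.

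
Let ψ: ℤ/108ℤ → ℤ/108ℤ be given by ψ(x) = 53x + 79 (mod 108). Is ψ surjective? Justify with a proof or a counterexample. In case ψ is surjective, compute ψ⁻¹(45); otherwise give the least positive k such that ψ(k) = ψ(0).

Since gcd(53, 108) = 1, 53 is invertible modulo 108. Euclid's algorithm: 108 = 2·53 + 2, 53 = 26·2 + 1; back-substituting gives 1 = 53·53 − 26·108, so 53⁻¹ ≡ 53 (mod 108).
Then y ↦ 53(y − 79) is a two-sided inverse to ψ, so every y ∈ ℤ/108ℤ has a preimage.
Therefore ψ is surjective.
Since ψ is surjective, we find ψ⁻¹(45): we need 53x ≡ 45 − 79 ≡ 74 (mod 108). Using 53⁻¹ = 53: x ≡ 53·74 = 3922 = 36·108 + 34, so x = 34.
Check: ψ(34) = 53·34 + 79 = 1881 = 17·108 + 45 ≡ 45 (mod 108).

34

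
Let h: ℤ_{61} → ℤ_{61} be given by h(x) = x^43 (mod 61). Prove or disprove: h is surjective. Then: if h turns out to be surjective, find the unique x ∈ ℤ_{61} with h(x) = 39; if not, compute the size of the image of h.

5

Since 61 is prime, the nonzero elements of ℤ_{61} form a cyclic group of order 60.
As gcd(43, 60) = 1, raising to the 43rd power is a bijection on this group: if x_1^43 ≡ x_2^43 then (x_1x_2^{−1})^43 = 1, and the only element of order dividing gcd(43, 60) = 1 is 1, so x_1 = x_2.
With h(0) = 0 this makes h injective on all of ℤ_{61}, hence bijective (finite equal-size domain and codomain). In particular h is surjective.
Since h is surjective, we find the preimage of 39. The inverse of x ↦ x^43 on (ℤ_{61})^× is x ↦ x^7, because 43·7 = 301 = 5·60 + 1 ≡ 1 (mod 60) and x^{60} = 1 for x ≠ 0 (Fermat). So h⁻¹(39) = 39^7 mod 61.
Repeated squaring mod 61: 39^1 ≡ 39, 39^2 ≡ 39² = 1521 ≡ 57, 39^4 ≡ 57² = 3249 ≡ 16. Since 7 = 4 + 2 + 1, 39^7 ≡ 16·57·39: 16·57 = 912 ≡ 58, then 58·39 = 2262 ≡ 5. So 39^7 ≡ 5 (mod 61).
Hence h⁻¹(39) = 5.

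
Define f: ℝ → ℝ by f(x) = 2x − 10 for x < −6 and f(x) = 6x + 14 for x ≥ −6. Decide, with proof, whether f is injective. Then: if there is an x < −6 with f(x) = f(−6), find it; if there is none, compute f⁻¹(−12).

-13/3

Both pieces are strictly increasing (slopes 2 and 6), so each is injective on its own interval.
The left piece maps (−∞, −6) onto (−∞, −22); the right piece maps [−6, ∞) onto [−22, ∞).
These images are disjoint, so no value is attained by both pieces. Hence f is injective.
Because the two images are disjoint, no x < −6 has f(x) = f(−6), so we compute f⁻¹(−12): −12 lies in [−22, ∞), so solve 6x + 14 = −12: x = (−12 − 14)/6 = −13/3.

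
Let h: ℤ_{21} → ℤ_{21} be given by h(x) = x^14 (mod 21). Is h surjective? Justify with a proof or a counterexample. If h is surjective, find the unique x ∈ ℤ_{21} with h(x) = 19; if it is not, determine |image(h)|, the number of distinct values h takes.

8

h(2): Repeated squaring mod 21: 2^1 ≡ 2, 2^2 ≡ 2² = 4, 2^4 ≡ 4² = 16, 2^8 ≡ 16² = 256 ≡ 4. Since 14 = 8 + 4 + 2, 2^14 ≡ 4·16·4: 4·16 = 64 ≡ 1, then 1·4 = 4. So 2^14 ≡ 4 (mod 21).
h(5): Repeated squaring mod 21: 5^1 ≡ 5, 5^2 ≡ 5² = 25 ≡ 4, 5^4 ≡ 4² = 16, 5^8 ≡ 16² = 256 ≡ 4. Since 14 = 8 + 4 + 2, 5^14 ≡ 4·16·4: 4·16 = 64 ≡ 1, then 1·4 = 4. So 5^14 ≡ 4 (mod 21).
So h(2) = h(5) = 4 while 2 ≠ 5, thus h is not injective.
A non-injective map from the 21-element set ℤ_{21} to itself takes at most 20 distinct values, so it cannot be surjective. Thus h is not surjective.
Since h is not surjective, we determine |image(h)|. Computing x^14 mod 21 for each x (by repeated squaring, reducing mod 21 at every step), the values h(0), h(1), …, h(20) are: 0, 1, 4, 9, 16, 4, 15, 7, 1, 18, 16, 16, 18, 1, 7, 15, 4, 16, 9, 4, 1.
The distinct values are {0, 1, 4, 7, 9, 15, 16, 18}; there are 8 of them.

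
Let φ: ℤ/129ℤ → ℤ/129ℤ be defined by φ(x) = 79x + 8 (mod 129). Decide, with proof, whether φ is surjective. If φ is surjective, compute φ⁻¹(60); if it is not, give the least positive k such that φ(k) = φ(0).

Since gcd(79, 129) = 1, 79 is invertible modulo 129. Euclid's algorithm: 129 = 1·79 + 50, 79 = 1·50 + 29, 50 = 1·29 + 21, 29 = 1·21 + 8, 21 = 2·8 + 5, 8 = 1·5 + 3, 5 = 1·3 + 2, 3 = 1·2 + 1; back-substituting gives 1 = 49·79 − 30·129, so 79⁻¹ ≡ 49 (mod 129).
For any y ∈ ℤ/129ℤ, x = 49(y − 8) mod 129 satisfies φ(x) = 79·49(y − 8) + 8 ≡ y (since 79·49 ≡ 1 mod 129). So every y has a preimage.
So φ is surjective.
Since φ is surjective, we find φ⁻¹(60): we need 79x ≡ 60 − 8 ≡ 52 (mod 129). Using 79⁻¹ = 49: x ≡ 49·52 = 2548 = 19·129 + 97, so x = 97.
Check: φ(97) = 79·97 + 8 = 7671 = 59·129 + 60 ≡ 60 (mod 129).

97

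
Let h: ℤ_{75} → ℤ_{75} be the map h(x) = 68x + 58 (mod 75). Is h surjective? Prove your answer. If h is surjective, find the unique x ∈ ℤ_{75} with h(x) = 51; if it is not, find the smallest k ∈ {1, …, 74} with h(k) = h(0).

Since gcd(68, 75) = 1, 68 is invertible modulo 75. Euclid's algorithm: 75 = 1·68 + 7, 68 = 9·7 + 5, 7 = 1·5 + 2, 5 = 2·2 + 1; back-substituting gives 1 = 32·68 − 29·75, so 68⁻¹ ≡ 32 (mod 75).
For any y ∈ ℤ_{75}, x = 32(y − 58) mod 75 satisfies h(x) = 68·32(y − 58) + 58 ≡ y (since 68·32 ≡ 1 mod 75). So every y has a preimage.
So h is surjective.
Since h is surjective, we find h⁻¹(51): we need 68x ≡ 51 − 58 ≡ 68 (mod 75). Using 68⁻¹ = 32: x ≡ 32·68 = 2176 = 29·75 + 1, so x = 1.
Check: h(1) = 68·1 + 58 = 126 = 1·75 + 51 ≡ 51 (mod 75).

1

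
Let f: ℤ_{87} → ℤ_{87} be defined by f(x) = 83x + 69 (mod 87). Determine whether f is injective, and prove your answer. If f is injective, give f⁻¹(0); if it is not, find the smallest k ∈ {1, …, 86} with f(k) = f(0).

39

Suppose f(u) = f(v) in ℤ_{87}. Then 83u + 69 ≡ 83v + 69 (mod 87), hence 83(u − v) ≡ 0 (mod 87).
Since gcd(83, 87) = 1, 83 is invertible modulo 87, so u − v ≡ 0 (mod 87), i.e. u = v.
Hence f is injective.
We now compute 83⁻¹ mod 87 explicitly. Euclid's algorithm: 87 = 1·83 + 4, 83 = 20·4 + 3, 4 = 1·3 + 1; back-substituting gives 1 = 65·83 − 62·87, so 83⁻¹ ≡ 65 (mod 87).
Since f is injective, we compute f⁻¹(0): solve 83x + 69 ≡ 0 (mod 87), i.e. 83x ≡ 18 (mod 87).
Multiplying by 83⁻¹ = 65 gives x ≡ 65·18 = 1170 = 13·87 + 39 ≡ 39 (mod 87).
Check: f(39) = 83·39 + 69 = 3306 = 38·87 + 0 ≡ 0 (mod 87).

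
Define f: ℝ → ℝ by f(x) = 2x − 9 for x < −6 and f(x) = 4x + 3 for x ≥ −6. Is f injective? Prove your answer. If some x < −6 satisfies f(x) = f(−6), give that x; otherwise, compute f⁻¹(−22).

Both pieces are strictly increasing (slopes 2 and 4), so each is injective on its own interval.
The left piece maps (−∞, −6) onto (−∞, −21); the right piece maps [−6, ∞) onto [−21, ∞).
These images are disjoint, so no value is attained by both pieces. Thus f is injective.
Because the two images are disjoint, no x < −6 has f(x) = f(−6), so we compute f⁻¹(−22): −22 lies in (−∞, −21), so solve 2x − 9 = −22: x = (−22 + 9)/2 = −13/2.

-13/2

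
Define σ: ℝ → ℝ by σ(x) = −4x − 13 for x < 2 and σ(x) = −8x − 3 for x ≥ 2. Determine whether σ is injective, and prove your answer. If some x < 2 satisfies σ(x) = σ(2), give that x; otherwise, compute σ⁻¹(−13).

3/2

Both pieces are strictly decreasing (slopes −4 and −8), so each is injective on its own interval.
The left piece maps (−∞, 2) onto (−21, ∞); the right piece maps [2, ∞) onto (−∞, −19].
These images overlap. In particular σ(2) = −19 (right piece), and solving −4x − 13 = −19 on the left piece gives x = 3/2 < 2.
So σ(3/2) = σ(2) with 3/2 ≠ 2, and σ is not injective. This x = 3/2 is the requested value below 2.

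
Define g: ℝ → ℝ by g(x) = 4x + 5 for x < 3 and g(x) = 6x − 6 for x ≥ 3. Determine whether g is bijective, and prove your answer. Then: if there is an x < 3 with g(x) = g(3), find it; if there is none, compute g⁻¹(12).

7/4

Both pieces are strictly increasing (slopes 4 and 6), so each is injective on its own interval.
The left piece maps (−∞, 3) onto (−∞, 17); the right piece maps [3, ∞) onto [12, ∞).
These images overlap. In particular g(3) = 12 (right piece), and solving 4x + 5 = 12 on the left piece gives x = 7/4 < 3.
So g(7/4) = g(3) with 7/4 ≠ 3, and g is not injective, hence not bijective. This x = 7/4 is the requested value below 3.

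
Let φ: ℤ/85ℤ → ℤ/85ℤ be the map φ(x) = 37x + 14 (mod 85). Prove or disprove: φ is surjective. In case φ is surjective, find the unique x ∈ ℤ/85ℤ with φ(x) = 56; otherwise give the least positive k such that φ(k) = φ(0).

Recall: surjectivity means every element of the codomain has a preimage under φ.
Since gcd(37, 85) = 1, 37 is invertible modulo 85. Euclid's algorithm: 85 = 2·37 + 11, 37 = 3·11 + 4, 11 = 2·4 + 3, 4 = 1·3 + 1; back-substituting gives 1 = 23·37 − 10·85, so 37⁻¹ ≡ 23 (mod 85).
Then y ↦ 23(y − 14) is a two-sided inverse to φ, so every y ∈ ℤ/85ℤ has a preimage.
So φ is surjective.
Since φ is surjective, we compute φ⁻¹(56): solve 37x + 14 ≡ 56 (mod 85), i.e. 37x ≡ 42 (mod 85).
Multiplying by 37⁻¹ = 23 gives x ≡ 23·42 = 966 = 11·85 + 31 ≡ 31 (mod 85).
Check: φ(31) = 37·31 + 14 = 1161 = 13·85 + 56 ≡ 56 (mod 85).

31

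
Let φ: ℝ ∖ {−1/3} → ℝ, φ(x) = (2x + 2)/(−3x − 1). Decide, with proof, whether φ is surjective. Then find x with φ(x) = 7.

-9/23

If φ(x) = −2/3, cross-multiplying gives −3(2x + 2) = 2(−3x − 1), which simplifies to −6 = −2 — false.  So −2/3 has no preimage and φ is not surjective.
Solving φ(x) = 7: cross-multiplying gives 2x + 2 = 7(−3x − 1), which rearranges to 23x = −9, so x = −9/23.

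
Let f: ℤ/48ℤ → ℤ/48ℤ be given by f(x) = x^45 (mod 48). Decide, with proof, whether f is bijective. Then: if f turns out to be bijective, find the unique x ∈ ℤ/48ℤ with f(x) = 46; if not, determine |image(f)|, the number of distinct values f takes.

f(0) = 0^45 = 0.
f(6): Repeated squaring mod 48: 6^1 ≡ 6, 6^2 ≡ 6² = 36, 6^4 ≡ 36² = 1296 ≡ 0, 6^8 ≡ 0² = 0, 6^16 ≡ 0² = 0, 6^32 ≡ 0² = 0. Since 45 = 32 + 8 + 4 + 1, 6^45 ≡ 0·0·0·6: 0·0 = 0, then 0·0 = 0, then 0·6 = 0. So 6^45 ≡ 0 (mod 48).
So f(0) = f(6) = 0 while 0 ≠ 6, therefore f is not injective, hence not bijective.
Since f is not bijective, we determine |image(f)|. Computing x^45 mod 48 for each x (by repeated squaring, reducing mod 48 at every step), the values f(0), f(1), …, f(47) are: 0, 1, 32, 3, 16, 5, 0, 7, 32, 9, 16, 11, 0, 13, 32, 15, 16, 17, 0, 19, 32, 21, 16, 23, 0, 25, 32, 27, 16, 29, 0, 31, 32, 33, 16, 35, 0, 37, 32, 39, 16, 41, 0, 43, 32, 45, 16, 47.
The distinct values are {0, 1, 3, 5, 7, 9, 11, 13, 15, 16, 17, 19, 21, 23, 25, 27, 29, 31, 32, 33, 35, 37, 39, 41, 43, 45, 47}; there are 27 of them.

27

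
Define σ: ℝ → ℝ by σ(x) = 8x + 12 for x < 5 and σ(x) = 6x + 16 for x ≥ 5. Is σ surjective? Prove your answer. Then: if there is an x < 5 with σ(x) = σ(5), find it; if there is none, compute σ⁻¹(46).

17/4

Both pieces are strictly increasing (slopes 8 and 6), so each is injective on its own interval.
The left piece maps (−∞, 5) onto (−∞, 52); the right piece maps [5, ∞) onto [46, ∞).
The union (−∞, 52) ∪ [46, ∞) covers ℝ, so σ is surjective.
For the follow-up: the images overlap, so an x < 5 with σ(x) = σ(5) exists. σ(5) = 46; solving 8x + 12 = 46 for x < 5 gives x = (46 − 12)/8 = 17/4.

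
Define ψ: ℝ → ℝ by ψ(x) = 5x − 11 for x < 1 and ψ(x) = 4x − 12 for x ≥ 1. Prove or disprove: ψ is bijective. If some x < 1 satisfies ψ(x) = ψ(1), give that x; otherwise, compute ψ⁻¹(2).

3/5

Both pieces are strictly increasing (slopes 5 and 4), so each is injective on its own interval.
The left piece maps (−∞, 1) onto (−∞, −6); the right piece maps [1, ∞) onto [−8, ∞).
These images overlap. In particular ψ(1) = −8 (right piece), and solving 5x − 11 = −8 on the left piece gives x = 3/5 < 1.
So ψ(3/5) = ψ(1) with 3/5 ≠ 1, and ψ is not injective, hence not bijective. This x = 3/5 is the requested value below 1.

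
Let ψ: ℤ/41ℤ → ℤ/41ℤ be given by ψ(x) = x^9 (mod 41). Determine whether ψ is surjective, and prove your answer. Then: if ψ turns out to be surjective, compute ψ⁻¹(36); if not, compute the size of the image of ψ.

33

Since 41 is prime, the nonzero elements of ℤ/41ℤ form a cyclic group of order 40.
As gcd(9, 40) = 1, raising to the 9th power is a bijection on this group: if a^9 ≡ b^9 then (ab^{−1})^9 = 1, and the only element of order dividing gcd(9, 40) = 1 is 1, so a = b.
With ψ(0) = 0 this makes ψ injective on all of ℤ/41ℤ, hence bijective (finite equal-size domain and codomain). In particular ψ is surjective.
Since ψ is surjective, we find the preimage of 36. The inverse of x ↦ x^9 on (ℤ/41ℤ)^× is x ↦ x^9, because 9·9 = 81 = 2·40 + 1 ≡ 1 (mod 40) and x^{40} = 1 for x ≠ 0 (Fermat). So ψ⁻¹(36) = 36^9 mod 41.
Repeated squaring mod 41: 36^1 ≡ 36, 36^2 ≡ 36² = 1296 ≡ 25, 36^4 ≡ 25² = 625 ≡ 10, 36^8 ≡ 10² = 100 ≡ 18. Since 9 = 8 + 1, 36^9 ≡ 18·36: 18·36 = 648 ≡ 33. So 36^9 ≡ 33 (mod 41).
Hence ψ⁻¹(36) = 33.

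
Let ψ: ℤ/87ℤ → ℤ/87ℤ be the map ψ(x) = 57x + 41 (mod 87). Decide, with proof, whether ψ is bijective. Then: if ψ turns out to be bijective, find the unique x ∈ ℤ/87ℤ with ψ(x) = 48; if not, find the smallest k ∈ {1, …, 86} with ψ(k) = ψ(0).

29

We have gcd(57, 87) = 3 > 1. Taking a = 0 and b = 29: ψ(0) = 41 and ψ(29) = 57·29 + 41 = 1694 ≡ 41 (mod 87).
So ψ(0) = ψ(29) while 0 ≠ 29, thus ψ is not injective, hence not bijective.
Since ψ is not bijective, we find the least positive k with ψ(k) = ψ(0): this means 57k ≡ 0 (mod 87), i.e. 87 ∣ 57k. Since gcd(57, 87) = 3, dividing through by 3 this holds exactly when 29 ∣ 19k, and as gcd(19, 29) = 1, exactly when 29 ∣ k.
The smallest positive such k is 29.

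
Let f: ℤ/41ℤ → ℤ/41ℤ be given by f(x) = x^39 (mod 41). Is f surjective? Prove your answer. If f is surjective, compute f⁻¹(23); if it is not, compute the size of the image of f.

25

Since 41 is prime, the nonzero elements of ℤ/41ℤ form a cyclic group of order 40.
As gcd(39, 40) = 1, raising to the 39th power is a bijection on this group: if a^39 ≡ b^39 then (ab^{−1})^39 = 1, and the only element of order dividing gcd(39, 40) = 1 is 1, so a = b.
With f(0) = 0 this makes f injective on all of ℤ/41ℤ, hence bijective (finite equal-size domain and codomain). In particular f is surjective.
Since f is surjective, we find the preimage of 23. The inverse of x ↦ x^39 on (ℤ/41ℤ)^× is x ↦ x^39, because 39·39 = 1521 = 38·40 + 1 ≡ 1 (mod 40) and x^{40} = 1 for x ≠ 0 (Fermat). So f⁻¹(23) = 23^39 mod 41.
Repeated squaring mod 41: 23^1 ≡ 23, 23^2 ≡ 23² = 529 ≡ 37, 23^4 ≡ 37² = 1369 ≡ 16, 23^8 ≡ 16² = 256 ≡ 10, 23^16 ≡ 10² = 100 ≡ 18, 23^32 ≡ 18² = 324 ≡ 37. Since 39 = 32 + 4 + 2 + 1, 23^39 ≡ 37·16·37·23: 37·16 = 592 ≡ 18, then 18·37 = 666 ≡ 10, then 10·23 = 230 ≡ 25. So 23^39 ≡ 25 (mod 41).
Hence f⁻¹(23) = 25.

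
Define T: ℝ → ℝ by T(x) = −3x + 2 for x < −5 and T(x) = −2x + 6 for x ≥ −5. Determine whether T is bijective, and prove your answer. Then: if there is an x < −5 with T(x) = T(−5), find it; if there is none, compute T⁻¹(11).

Both pieces are strictly decreasing (slopes −3 and −2), so each is injective on its own interval.
The left piece maps (−∞, −5) onto (17, ∞); the right piece maps [−5, ∞) onto (−∞, 16].
The images leave a gap (17 has no preimage), so T is not surjective, hence not bijective.
Because the two images are disjoint, no x < −5 has T(x) = T(−5), so we compute T⁻¹(11): 11 lies in (−∞, 16], so solve −2x + 6 = 11: x = (11 − 6)/(−2) = −5/2.

-5/2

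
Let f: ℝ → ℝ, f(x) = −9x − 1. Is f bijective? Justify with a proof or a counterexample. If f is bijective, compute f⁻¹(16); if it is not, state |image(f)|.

-17/9

Recall: f is injective when f(u) = f(v) forces u = v.
Suppose f(u) = f(v). Then −9u − 1 = −9v − 1, thus −9u = −9v, therefore u = v.
For any y ∈ ℝ, x = (y + 1)/(−9) satisfies f(x) = y.
Therefore f is bijective.
Since f is bijective, we compute f⁻¹(16) = (16 + 1)/(−9) = −17/9.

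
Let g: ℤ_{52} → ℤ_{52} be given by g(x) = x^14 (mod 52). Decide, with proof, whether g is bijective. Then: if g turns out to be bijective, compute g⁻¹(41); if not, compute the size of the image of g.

14

g(12): Repeated squaring mod 52: 12^1 ≡ 12, 12^2 ≡ 12² = 144 ≡ 40, 12^4 ≡ 40² = 1600 ≡ 40, 12^8 ≡ 40² = 1600 ≡ 40. Since 14 = 8 + 4 + 2, 12^14 ≡ 40·40·40: 40·40 = 1600 ≡ 40, then 40·40 = 1600 ≡ 40. So 12^14 ≡ 40 (mod 52).
g(14): Repeated squaring mod 52: 14^1 ≡ 14, 14^2 ≡ 14² = 196 ≡ 40, 14^4 ≡ 40² = 1600 ≡ 40, 14^8 ≡ 40² = 1600 ≡ 40. Since 14 = 8 + 4 + 2, 14^14 ≡ 40·40·40: 40·40 = 1600 ≡ 40, then 40·40 = 1600 ≡ 40. So 14^14 ≡ 40 (mod 52).
So g(12) = g(14) = 40 while 12 ≠ 14, therefore g is not injective, hence not bijective.
Since g is not bijective, we determine |image(g)|. Computing x^14 mod 52 for each x (by repeated squaring, reducing mod 52 at every step), the values g(0), g(1), …, g(51) are: 0, 1, 4, 9, 16, 25, 36, 49, 12, 29, 48, 17, 40, 13, 40, 17, 48, 29, 12, 49, 36, 25, 16, 9, 4, 1, 0, 1, 4, 9, 16, 25, 36, 49, 12, 29, 48, 17, 40, 13, 40, 17, 48, 29, 12, 49, 36, 25, 16, 9, 4, 1.
The distinct values are {0, 1, 4, 9, 12, 13, 16, 17, 25, 29, 36, 40, 48, 49}; there are 14 of them.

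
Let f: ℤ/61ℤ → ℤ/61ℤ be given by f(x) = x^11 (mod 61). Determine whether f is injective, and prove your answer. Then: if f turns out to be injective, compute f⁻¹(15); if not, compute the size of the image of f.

12

Since 61 is prime, the nonzero elements of ℤ/61ℤ form a cyclic group of order 60.
As gcd(11, 60) = 1, raising to the 11th power is a bijection on this group: if s^11 ≡ t^11 then (st^{−1})^11 = 1, and the only element of order dividing gcd(11, 60) = 1 is 1, so s = t.
With f(0) = 0 this makes f injective on all of ℤ/61ℤ, hence bijective (finite equal-size domain and codomain). In particular f is injective.
Since f is injective, we find the preimage of 15. The inverse of x ↦ x^11 on (ℤ/61ℤ)^× is x ↦ x^11, because 11·11 = 121 = 2·60 + 1 ≡ 1 (mod 60) and x^{60} = 1 for x ≠ 0 (Fermat). So f⁻¹(15) = 15^11 mod 61.
Repeated squaring mod 61: 15^1 ≡ 15, 15^2 ≡ 15² = 225 ≡ 42, 15^4 ≡ 42² = 1764 ≡ 56, 15^8 ≡ 56² = 3136 ≡ 25. Since 11 = 8 + 2 + 1, 15^11 ≡ 25·42·15: 25·42 = 1050 ≡ 13, then 13·15 = 195 ≡ 12. So 15^11 ≡ 12 (mod 61).
Hence f⁻¹(15) = 12.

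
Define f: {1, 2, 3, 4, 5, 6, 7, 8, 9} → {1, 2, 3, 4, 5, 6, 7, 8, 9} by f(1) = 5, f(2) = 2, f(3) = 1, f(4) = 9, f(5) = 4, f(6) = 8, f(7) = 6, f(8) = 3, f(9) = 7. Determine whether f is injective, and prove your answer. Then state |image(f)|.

9

The values f(1), …, f(9) are 5, 2, 1, 9, 4, 8, 6, 3, 7 — all distinct.
So f(u) = f(v) only when u = v, and f is injective.
The image of f is {1, 2, 3, 4, 5, 6, 7, 8, 9}, which has 9 elements.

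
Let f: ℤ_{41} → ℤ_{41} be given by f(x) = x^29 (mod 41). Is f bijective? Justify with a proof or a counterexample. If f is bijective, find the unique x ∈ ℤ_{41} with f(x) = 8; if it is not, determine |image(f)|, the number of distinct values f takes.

Since 41 is prime, the nonzero elements of ℤ_{41} form a cyclic group of order 40.
As gcd(29, 40) = 1, raising to the 29th power is a bijection on this group: if s^29 ≡ t^29 then (st^{−1})^29 = 1, and the only element of order dividing gcd(29, 40) = 1 is 1, so s = t.
With f(0) = 0 this makes f injective on all of ℤ_{41}, hence bijective (finite equal-size domain and codomain). In particular f is bijective.
Since f is bijective, we find the preimage of 8. The inverse of x ↦ x^29 on (ℤ_{41})^× is x ↦ x^29, because 29·29 = 841 = 21·40 + 1 ≡ 1 (mod 40) and x^{40} = 1 for x ≠ 0 (Fermat). So f⁻¹(8) = 8^29 mod 41.
Repeated squaring mod 41: 8^1 ≡ 8, 8^2 ≡ 8² = 64 ≡ 23, 8^4 ≡ 23² = 529 ≡ 37, 8^8 ≡ 37² = 1369 ≡ 16, 8^16 ≡ 16² = 256 ≡ 10. Since 29 = 16 + 8 + 4 + 1, 8^29 ≡ 10·16·37·8: 10·16 = 160 ≡ 37, then 37·37 = 1369 ≡ 16, then 16·8 = 128 ≡ 5. So 8^29 ≡ 5 (mod 41).
Hence f⁻¹(8) = 5.

5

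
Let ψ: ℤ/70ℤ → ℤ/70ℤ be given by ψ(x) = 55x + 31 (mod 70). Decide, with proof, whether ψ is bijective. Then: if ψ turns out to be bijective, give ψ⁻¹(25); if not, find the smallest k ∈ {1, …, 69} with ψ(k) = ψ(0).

14

Recall: injectivity means: for all u, v in the domain, ψ(u) = ψ(v) implies u = v.
We have gcd(55, 70) = 5 > 1. Taking u = 0 and v = 14: ψ(0) = 31 and ψ(14) = 55·14 + 31 = 801 ≡ 31 (mod 70).
So ψ(0) = ψ(14) while 0 ≠ 14, so ψ is not injective, hence not bijective.
Since ψ is not bijective, we find the least positive k with ψ(k) = ψ(0): this means 55k ≡ 0 (mod 70), i.e. 70 ∣ 55k. Since gcd(55, 70) = 5, dividing through by 5 this holds exactly when 14 ∣ 11k, and as gcd(11, 14) = 1, exactly when 14 ∣ k.
The smallest positive such k is 14.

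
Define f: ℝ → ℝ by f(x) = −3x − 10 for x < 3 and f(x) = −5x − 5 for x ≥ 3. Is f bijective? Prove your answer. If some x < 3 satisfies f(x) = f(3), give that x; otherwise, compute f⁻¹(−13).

Both pieces are strictly decreasing (slopes −3 and −5), so each is injective on its own interval.
The left piece maps (−∞, 3) onto (−19, ∞); the right piece maps [3, ∞) onto (−∞, −20].
The images leave a gap (−19 has no preimage), so f is not surjective, hence not bijective.
Because the two images are disjoint, no x < 3 has f(x) = f(3), so we compute f⁻¹(−13): −13 lies in (−19, ∞), so solve −3x − 10 = −13: x = (−13 + 10)/(−3) = 1.

1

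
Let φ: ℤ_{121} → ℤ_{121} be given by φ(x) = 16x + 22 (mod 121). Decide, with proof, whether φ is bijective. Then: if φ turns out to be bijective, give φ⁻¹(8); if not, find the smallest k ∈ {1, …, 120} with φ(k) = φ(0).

If φ(s) = φ(t), then 16s ≡ 16t (mod 121). Because gcd(16, 121) = 1, we may cancel 16 to get s ≡ t (mod 121).
We now compute 16⁻¹ mod 121 explicitly. Euclid's algorithm: 121 = 7·16 + 9, 16 = 1·9 + 7, 9 = 1·7 + 2, 7 = 3·2 + 1; back-substituting gives 1 = 53·16 − 7·121, so 16⁻¹ ≡ 53 (mod 121).
For any y ∈ ℤ_{121}, x = 53(y − 22) mod 121 satisfies φ(x) = 16·53(y − 22) + 22 ≡ y (since 16·53 ≡ 1 mod 121). So every y has a preimage.
So φ is bijective.
Since φ is bijective, we find φ⁻¹(8): we need 16x ≡ 8 − 22 ≡ 107 (mod 121). Using 16⁻¹ = 53: x ≡ 53·107 = 5671 = 46·121 + 105, so x = 105.
Check: φ(105) = 16·105 + 22 = 1702 = 14·121 + 8 ≡ 8 (mod 121).

105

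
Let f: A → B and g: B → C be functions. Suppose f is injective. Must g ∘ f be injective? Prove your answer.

No. Take A = B = C = {0, 1}, f = identity (injective), and g(x) = 0 for every x.
Then (g ∘ f)(0) = 0 = (g ∘ f)(1) with 0 ≠ 1, so g ∘ f is not injective.

not injective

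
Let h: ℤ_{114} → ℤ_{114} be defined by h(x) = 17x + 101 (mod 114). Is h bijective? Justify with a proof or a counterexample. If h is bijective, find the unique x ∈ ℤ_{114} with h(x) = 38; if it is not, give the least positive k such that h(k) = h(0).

3

If h(s) = h(t), then 17s ≡ 17t (mod 114). Because gcd(17, 114) = 1, we may cancel 17 to get s ≡ t (mod 114).
We now compute 17⁻¹ mod 114 explicitly. Euclid's algorithm: 114 = 6·17 + 12, 17 = 1·12 + 5, 12 = 2·5 + 2, 5 = 2·2 + 1; back-substituting gives 1 = 47·17 − 7·114, so 17⁻¹ ≡ 47 (mod 114).
Then y ↦ 47(y − 101) is a two-sided inverse to h, so every y ∈ ℤ_{114} has a preimage.
So h is bijective.
Since h is bijective, we find h⁻¹(38): we need 17x ≡ 38 − 101 ≡ 51 (mod 114). Using 17⁻¹ = 47: x ≡ 47·51 = 2397 = 21·114 + 3, so x = 3.
Check: h(3) = 17·3 + 101 = 152 = 1·114 + 38 ≡ 38 (mod 114).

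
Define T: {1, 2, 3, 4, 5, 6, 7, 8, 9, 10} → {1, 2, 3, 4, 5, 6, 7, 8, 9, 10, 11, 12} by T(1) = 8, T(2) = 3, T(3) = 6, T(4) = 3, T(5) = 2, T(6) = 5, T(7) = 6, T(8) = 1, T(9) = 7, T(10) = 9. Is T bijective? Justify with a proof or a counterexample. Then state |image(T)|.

8

T(2) = 3 = T(4) with 2 ≠ 4, so T is not injective, hence not bijective.
The image of T is {1, 2, 3, 5, 6, 7, 8, 9}, which has 8 elements.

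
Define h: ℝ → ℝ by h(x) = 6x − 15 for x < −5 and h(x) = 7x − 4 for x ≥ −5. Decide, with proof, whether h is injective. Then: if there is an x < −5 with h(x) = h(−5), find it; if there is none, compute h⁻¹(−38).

Both pieces are strictly increasing (slopes 6 and 7), so each is injective on its own interval.
The left piece maps (−∞, −5) onto (−∞, −45); the right piece maps [−5, ∞) onto [−39, ∞).
These images are disjoint, so no value is attained by both pieces. Hence h is injective.
Because the two images are disjoint, no x < −5 has h(x) = h(−5), so we compute h⁻¹(−38): −38 lies in [−39, ∞), so solve 7x − 4 = −38: x = (−38 + 4)/7 = −34/7.

-34/7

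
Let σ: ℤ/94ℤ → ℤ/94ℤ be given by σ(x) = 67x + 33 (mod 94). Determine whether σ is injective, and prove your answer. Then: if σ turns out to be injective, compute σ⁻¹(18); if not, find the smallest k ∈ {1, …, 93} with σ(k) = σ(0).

If σ(x_1) = σ(x_2), then 67x_1 ≡ 67x_2 (mod 94). Because gcd(67, 94) = 1, we may cancel 67 to get x_1 ≡ x_2 (mod 94).
Hence σ is injective.
We now compute 67⁻¹ mod 94 explicitly. Euclid's algorithm: 94 = 1·67 + 27, 67 = 2·27 + 13, 27 = 2·13 + 1; back-substituting gives 1 = 87·67 − 62·94, so 67⁻¹ ≡ 87 (mod 94).
Since σ is injective, we compute σ⁻¹(18): solve 67x + 33 ≡ 18 (mod 94), i.e. 67x ≡ 79 (mod 94).
Multiplying by 67⁻¹ = 87 gives x ≡ 87·79 = 6873 = 73·94 + 11 ≡ 11 (mod 94).
Check: σ(11) = 67·11 + 33 = 770 = 8·94 + 18 ≡ 18 (mod 94).

11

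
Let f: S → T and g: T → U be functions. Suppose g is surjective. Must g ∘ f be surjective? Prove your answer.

not surjective

No. Take S = {0}, T = U = {0, 1, 2, 3, 4}, f(0) = 0, and g = identity (surjective).
Then (g ∘ f)(0) = 0, and 4 ∈ U has no preimage under g ∘ f, so g ∘ f is not surjective.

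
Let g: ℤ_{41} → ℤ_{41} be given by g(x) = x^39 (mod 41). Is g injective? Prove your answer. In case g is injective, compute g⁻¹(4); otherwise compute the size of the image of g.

31

Since 41 is prime, the nonzero elements of ℤ_{41} form a cyclic group of order 40.
As gcd(39, 40) = 1, raising to the 39th power is a bijection on this group: if u^39 ≡ v^39 then (uv^{−1})^39 = 1, and the only element of order dividing gcd(39, 40) = 1 is 1, so u = v.
With g(0) = 0 this makes g injective on all of ℤ_{41}, hence bijective (finite equal-size domain and codomain). In particular g is injective.
Since g is injective, we find the preimage of 4. The inverse of x ↦ x^39 on (ℤ_{41})^× is x ↦ x^39, because 39·39 = 1521 = 38·40 + 1 ≡ 1 (mod 40) and x^{40} = 1 for x ≠ 0 (Fermat). So g⁻¹(4) = 4^39 mod 41.
Repeated squaring mod 41: 4^1 ≡ 4, 4^2 ≡ 4² = 16, 4^4 ≡ 16² = 256 ≡ 10, 4^8 ≡ 10² = 100 ≡ 18, 4^16 ≡ 18² = 324 ≡ 37, 4^32 ≡ 37² = 1369 ≡ 16. Since 39 = 32 + 4 + 2 + 1, 4^39 ≡ 16·10·16·4: 16·10 = 160 ≡ 37, then 37·16 = 592 ≡ 18, then 18·4 = 72 ≡ 31. So 4^39 ≡ 31 (mod 41).
Hence g⁻¹(4) = 31.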